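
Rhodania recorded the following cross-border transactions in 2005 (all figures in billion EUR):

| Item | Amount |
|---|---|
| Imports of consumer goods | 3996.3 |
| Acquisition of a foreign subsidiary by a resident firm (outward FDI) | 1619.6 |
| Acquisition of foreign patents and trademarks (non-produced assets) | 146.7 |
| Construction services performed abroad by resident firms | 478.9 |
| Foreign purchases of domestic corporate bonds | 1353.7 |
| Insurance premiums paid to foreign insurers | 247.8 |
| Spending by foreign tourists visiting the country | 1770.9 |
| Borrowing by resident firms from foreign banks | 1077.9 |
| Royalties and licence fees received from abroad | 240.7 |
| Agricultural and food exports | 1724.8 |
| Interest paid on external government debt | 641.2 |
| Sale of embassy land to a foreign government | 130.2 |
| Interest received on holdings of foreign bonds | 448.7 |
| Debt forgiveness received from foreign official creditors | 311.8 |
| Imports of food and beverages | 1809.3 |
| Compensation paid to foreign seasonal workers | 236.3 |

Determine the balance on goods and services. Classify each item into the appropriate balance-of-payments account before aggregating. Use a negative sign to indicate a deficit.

Goods: -1809.3 - 3996.3 + 1724.8 = -4080.8
Services: -247.8 + 240.7 + 478.9 + 1770.9 = 2242.7
Trade balance = -4080.8 + 2242.7 = -1838.1
(Excluded from the trade balance — financial account: acquisition of a foreign subsidiary by a resident firm (outward FDI) 1619.6, foreign purchases of domestic corporate bonds 1353.7, borrowing by resident firms from foreign banks 1077.9; capital account: acquisition of foreign patents and trademarks (non-produced assets) 146.7, sale of embassy land to a foreign government 130.2, debt forgiveness received from foreign official creditors 311.8; primary income: interest paid on external government debt 641.2, interest received on holdings of foreign bonds 448.7, compensation paid to foreign seasonal workers 236.3.)

-1838.1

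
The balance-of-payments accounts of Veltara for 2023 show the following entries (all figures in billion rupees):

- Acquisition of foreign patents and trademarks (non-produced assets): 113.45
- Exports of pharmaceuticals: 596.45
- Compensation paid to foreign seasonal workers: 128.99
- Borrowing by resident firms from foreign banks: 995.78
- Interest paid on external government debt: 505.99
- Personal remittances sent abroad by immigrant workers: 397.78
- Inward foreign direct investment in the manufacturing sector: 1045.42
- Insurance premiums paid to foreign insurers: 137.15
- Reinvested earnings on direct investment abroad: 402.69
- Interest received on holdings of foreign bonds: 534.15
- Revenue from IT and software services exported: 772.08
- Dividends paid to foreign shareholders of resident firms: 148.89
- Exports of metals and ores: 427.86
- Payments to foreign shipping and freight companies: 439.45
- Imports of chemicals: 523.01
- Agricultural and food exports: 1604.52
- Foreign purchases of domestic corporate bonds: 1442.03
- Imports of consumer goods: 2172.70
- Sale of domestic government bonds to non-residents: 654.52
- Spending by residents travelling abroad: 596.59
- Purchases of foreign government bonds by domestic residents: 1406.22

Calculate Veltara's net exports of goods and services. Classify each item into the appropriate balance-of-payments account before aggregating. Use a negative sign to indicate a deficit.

-467.99

Goods: -523.01 + 427.86 + 1604.52 - 2172.70 + 596.45 = -66.88
Services: 772.08 - 137.15 - 596.59 - 439.45 = -401.11
Trade balance = -66.88 + (-401.11) = -467.99
(Excluded from the trade balance — capital account: acquisition of foreign patents and trademarks (non-produced assets) 113.45; primary income: compensation paid to foreign seasonal workers 128.99, interest paid on external government debt 505.99, reinvested earnings on direct investment abroad 402.69, interest received on holdings of foreign bonds 534.15, dividends paid to foreign shareholders of resident firms 148.89; financial account: borrowing by resident firms from foreign banks 995.78, inward foreign direct investment in the manufacturing sector 1045.42, foreign purchases of domestic corporate bonds 1442.03, sale of domestic government bonds to non-residents 654.52, purchases of foreign government bonds by domestic residents 1406.22; secondary income: personal remittances sent abroad by immigrant workers 397.78.)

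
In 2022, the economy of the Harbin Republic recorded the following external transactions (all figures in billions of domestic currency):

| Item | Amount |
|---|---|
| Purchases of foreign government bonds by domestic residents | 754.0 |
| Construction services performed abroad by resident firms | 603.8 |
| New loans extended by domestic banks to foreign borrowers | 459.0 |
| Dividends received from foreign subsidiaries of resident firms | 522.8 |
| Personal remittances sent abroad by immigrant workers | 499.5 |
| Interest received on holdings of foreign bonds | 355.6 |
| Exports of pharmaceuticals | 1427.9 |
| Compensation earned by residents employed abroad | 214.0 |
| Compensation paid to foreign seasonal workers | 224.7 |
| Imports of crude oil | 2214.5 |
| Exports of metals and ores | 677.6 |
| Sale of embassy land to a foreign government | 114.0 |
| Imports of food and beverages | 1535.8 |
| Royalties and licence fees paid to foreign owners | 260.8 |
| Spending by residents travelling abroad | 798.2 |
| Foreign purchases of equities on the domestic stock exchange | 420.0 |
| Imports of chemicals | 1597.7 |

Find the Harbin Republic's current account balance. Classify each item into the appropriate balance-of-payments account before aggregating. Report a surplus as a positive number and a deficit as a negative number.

Goods: -2214.5 + 677.6 - 1597.7 - 1535.8 + 1427.9 = -3242.5
Services: -798.2 - 260.8 + 603.8 = -455.2
Primary income: 214.0 - 224.7 + 355.6 + 522.8 = 867.7
Secondary income: -499.5
Current account = (-3242.5) + (-455.2) + 867.7 + (-499.5) = -3329.5
(Excluded from the current account — financial account: purchases of foreign government bonds by domestic residents 754.0, new loans extended by domestic banks to foreign borrowers 459.0, foreign purchases of equities on the domestic stock exchange 420.0; capital account: sale of embassy land to a foreign government 114.0.)

-3329.5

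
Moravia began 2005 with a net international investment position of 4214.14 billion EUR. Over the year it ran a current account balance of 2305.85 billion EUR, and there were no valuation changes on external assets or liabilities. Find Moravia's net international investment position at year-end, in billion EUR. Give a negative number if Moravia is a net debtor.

With no valuation effects, change in NIIP = current account = 2305.85
End-of-year NIIP = 4214.14 + 2305.85 = 6519.99

6519.99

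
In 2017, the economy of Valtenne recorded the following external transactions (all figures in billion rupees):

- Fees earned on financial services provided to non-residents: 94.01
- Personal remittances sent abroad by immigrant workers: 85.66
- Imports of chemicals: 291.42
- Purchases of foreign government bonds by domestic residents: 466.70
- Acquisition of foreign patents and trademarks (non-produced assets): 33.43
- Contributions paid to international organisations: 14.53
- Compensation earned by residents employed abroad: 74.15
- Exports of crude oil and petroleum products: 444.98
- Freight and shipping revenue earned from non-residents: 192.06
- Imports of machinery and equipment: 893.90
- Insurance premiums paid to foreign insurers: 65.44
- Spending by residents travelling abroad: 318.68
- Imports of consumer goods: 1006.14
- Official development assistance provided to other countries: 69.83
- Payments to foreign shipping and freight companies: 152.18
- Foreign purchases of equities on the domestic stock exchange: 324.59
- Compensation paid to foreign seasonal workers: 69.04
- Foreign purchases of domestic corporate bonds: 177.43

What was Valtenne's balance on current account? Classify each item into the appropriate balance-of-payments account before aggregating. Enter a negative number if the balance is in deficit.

-2161.62

Goods: 444.98 - 893.90 - 291.42 - 1006.14 = -1746.48
Services: -65.44 - 318.68 + 192.06 - 152.18 + 94.01 = -250.23
Primary income: -69.04 + 74.15 = 5.11
Secondary income: -69.83 - 85.66 - 14.53 = -170.02
Current account = (-1746.48) + (-250.23) + 5.11 + (-170.02) = -2161.62
(Excluded from the current account — financial account: purchases of foreign government bonds by domestic residents 466.70, foreign purchases of equities on the domestic stock exchange 324.59, foreign purchases of domestic corporate bonds 177.43; capital account: acquisition of foreign patents and trademarks (non-produced assets) 33.43.)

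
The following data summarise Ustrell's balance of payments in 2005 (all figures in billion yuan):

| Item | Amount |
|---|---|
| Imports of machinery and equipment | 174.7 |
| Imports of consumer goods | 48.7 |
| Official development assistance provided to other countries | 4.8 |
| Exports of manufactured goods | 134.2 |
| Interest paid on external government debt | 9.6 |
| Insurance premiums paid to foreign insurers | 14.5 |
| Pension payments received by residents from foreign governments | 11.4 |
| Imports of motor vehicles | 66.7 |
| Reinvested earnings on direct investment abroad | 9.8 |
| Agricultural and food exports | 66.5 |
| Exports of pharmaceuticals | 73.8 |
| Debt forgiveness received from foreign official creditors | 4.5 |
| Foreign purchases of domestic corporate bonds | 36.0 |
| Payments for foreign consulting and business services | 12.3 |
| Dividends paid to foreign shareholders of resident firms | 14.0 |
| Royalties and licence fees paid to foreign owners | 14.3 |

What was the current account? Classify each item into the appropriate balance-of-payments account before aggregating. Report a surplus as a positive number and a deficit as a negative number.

-63.9

Goods: -66.7 + 73.8 + 134.2 - 174.7 + 66.5 - 48.7 = -15.6
Services: -14.5 - 12.3 - 14.3 = -41.1
Primary income: -14.0 - 9.6 + 9.8 = -13.8
Secondary income: -4.8 + 11.4 = 6.6
Current account = (-15.6) + (-41.1) + (-13.8) + 6.6 = -63.9
(Excluded from the current account — capital account: debt forgiveness received from foreign official creditors 4.5; financial account: foreign purchases of domestic corporate bonds 36.0.)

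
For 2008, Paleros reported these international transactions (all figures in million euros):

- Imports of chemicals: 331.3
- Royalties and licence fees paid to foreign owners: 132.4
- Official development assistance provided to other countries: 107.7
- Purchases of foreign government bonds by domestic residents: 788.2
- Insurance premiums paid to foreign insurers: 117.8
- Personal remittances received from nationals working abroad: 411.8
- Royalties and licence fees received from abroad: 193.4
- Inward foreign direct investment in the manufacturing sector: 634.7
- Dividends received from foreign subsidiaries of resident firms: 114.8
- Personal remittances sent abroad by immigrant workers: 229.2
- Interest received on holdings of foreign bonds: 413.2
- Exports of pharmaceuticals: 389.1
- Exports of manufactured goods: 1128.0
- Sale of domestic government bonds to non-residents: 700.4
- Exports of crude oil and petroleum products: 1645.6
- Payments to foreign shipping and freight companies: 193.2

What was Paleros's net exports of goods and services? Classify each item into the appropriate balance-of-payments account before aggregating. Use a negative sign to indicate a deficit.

Goods: 1645.6 + 1128.0 + 389.1 - 331.3 = 2831.4
Services: -193.2 - 132.4 + 193.4 - 117.8 = -250.0
Trade balance = 2831.4 + (-250.0) = 2581.4
(Excluded from the trade balance — secondary income: official development assistance provided to other countries 107.7, personal remittances received from nationals working abroad 411.8, personal remittances sent abroad by immigrant workers 229.2; financial account: purchases of foreign government bonds by domestic residents 788.2, inward foreign direct investment in the manufacturing sector 634.7, sale of domestic government bonds to non-residents 700.4; primary income: dividends received from foreign subsidiaries of resident firms 114.8, interest received on holdings of foreign bonds 413.2.)

2581.4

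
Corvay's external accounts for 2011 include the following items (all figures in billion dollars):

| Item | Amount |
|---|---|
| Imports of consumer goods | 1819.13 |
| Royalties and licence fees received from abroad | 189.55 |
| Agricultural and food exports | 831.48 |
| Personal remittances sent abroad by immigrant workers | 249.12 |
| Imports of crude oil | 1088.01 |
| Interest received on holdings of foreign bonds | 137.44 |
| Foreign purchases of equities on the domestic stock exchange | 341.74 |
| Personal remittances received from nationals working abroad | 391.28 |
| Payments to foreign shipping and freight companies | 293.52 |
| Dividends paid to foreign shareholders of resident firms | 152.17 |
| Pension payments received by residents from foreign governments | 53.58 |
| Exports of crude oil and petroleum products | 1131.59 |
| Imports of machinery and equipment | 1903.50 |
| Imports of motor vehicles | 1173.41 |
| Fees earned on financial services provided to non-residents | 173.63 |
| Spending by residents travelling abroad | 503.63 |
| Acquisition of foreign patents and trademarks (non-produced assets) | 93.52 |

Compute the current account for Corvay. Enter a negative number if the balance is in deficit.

Goods: 1131.59 + 831.48 - 1173.41 - 1088.01 - 1819.13 - 1903.50 = -4020.98
Services: -503.63 + 173.63 + 189.55 - 293.52 = -433.97
Primary income: -152.17 + 137.44 = -14.73
Secondary income: 391.28 - 249.12 + 53.58 = 195.74
Current account = (-4020.98) + (-433.97) + (-14.73) + 195.74 = -4273.94
(Excluded from the current account — financial account: foreign purchases of equities on the domestic stock exchange 341.74; capital account: acquisition of foreign patents and trademarks (non-produced assets) 93.52.)

-4273.94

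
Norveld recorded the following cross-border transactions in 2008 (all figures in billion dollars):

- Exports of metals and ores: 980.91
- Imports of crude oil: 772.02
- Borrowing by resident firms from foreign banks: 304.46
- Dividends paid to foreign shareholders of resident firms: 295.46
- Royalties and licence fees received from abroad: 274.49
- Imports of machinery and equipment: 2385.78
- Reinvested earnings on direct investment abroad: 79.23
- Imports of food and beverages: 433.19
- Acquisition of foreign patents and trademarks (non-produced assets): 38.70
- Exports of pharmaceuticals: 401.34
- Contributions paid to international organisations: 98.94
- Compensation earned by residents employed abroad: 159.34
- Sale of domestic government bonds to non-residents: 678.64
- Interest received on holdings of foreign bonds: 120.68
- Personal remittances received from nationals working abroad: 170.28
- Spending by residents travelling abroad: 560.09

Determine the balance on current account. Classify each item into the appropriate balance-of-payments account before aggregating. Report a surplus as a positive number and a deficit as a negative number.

-2359.21

Goods: -2385.78 - 433.19 + 980.91 - 772.02 + 401.34 = -2208.74
Services: -560.09 + 274.49 = -285.60
Primary income: 120.68 + 159.34 - 295.46 + 79.23 = 63.79
Secondary income: -98.94 + 170.28 = 71.34
Current account = (-2208.74) + (-285.60) + 63.79 + 71.34 = -2359.21
(Excluded from the current account — financial account: borrowing by resident firms from foreign banks 304.46, sale of domestic government bonds to non-residents 678.64; capital account: acquisition of foreign patents and trademarks (non-produced assets) 38.70.)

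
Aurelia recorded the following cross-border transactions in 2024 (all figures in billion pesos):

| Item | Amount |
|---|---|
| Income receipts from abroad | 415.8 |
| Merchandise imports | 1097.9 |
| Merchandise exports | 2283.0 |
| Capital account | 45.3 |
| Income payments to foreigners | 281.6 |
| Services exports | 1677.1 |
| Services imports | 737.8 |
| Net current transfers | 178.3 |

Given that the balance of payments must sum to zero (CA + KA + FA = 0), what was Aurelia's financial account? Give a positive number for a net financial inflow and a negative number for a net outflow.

Goods balance = 2283.0 - 1097.9 = 1185.1
Services balance = 1677.1 - 737.8 = 939.3
Trade balance (goods + services) = 1185.1 + 939.3 = 2124.4
Net primary income = 415.8 - 281.6 = 134.2
Net secondary income = 178.3
Current account = 2124.4 + 134.2 + 178.3 = 2436.9
Financial account = -(2436.9 + 45.3) = -2482.2

-2482.2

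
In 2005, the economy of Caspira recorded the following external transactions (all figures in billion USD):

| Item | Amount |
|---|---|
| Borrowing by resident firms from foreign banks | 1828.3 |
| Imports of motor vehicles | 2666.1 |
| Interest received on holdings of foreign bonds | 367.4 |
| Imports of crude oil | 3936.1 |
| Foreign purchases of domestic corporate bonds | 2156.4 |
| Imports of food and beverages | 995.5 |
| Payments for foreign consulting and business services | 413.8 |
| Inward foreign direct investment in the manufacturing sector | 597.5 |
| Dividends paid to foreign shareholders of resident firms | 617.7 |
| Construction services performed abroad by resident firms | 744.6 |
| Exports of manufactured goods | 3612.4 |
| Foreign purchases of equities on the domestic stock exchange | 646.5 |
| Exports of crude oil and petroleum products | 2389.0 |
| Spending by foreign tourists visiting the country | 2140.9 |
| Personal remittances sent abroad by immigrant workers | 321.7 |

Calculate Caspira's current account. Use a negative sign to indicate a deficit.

303.4

Goods: -3936.1 - 995.5 + 3612.4 - 2666.1 + 2389.0 = -1596.3
Services: -413.8 + 744.6 + 2140.9 = 2471.7
Primary income: -617.7 + 367.4 = -250.3
Secondary income: -321.7
Current account = (-1596.3) + 2471.7 + (-250.3) + (-321.7) = 303.4
(Excluded from the current account — financial account: borrowing by resident firms from foreign banks 1828.3, foreign purchases of domestic corporate bonds 2156.4, inward foreign direct investment in the manufacturing sector 597.5, foreign purchases of equities on the domestic stock exchange 646.5.)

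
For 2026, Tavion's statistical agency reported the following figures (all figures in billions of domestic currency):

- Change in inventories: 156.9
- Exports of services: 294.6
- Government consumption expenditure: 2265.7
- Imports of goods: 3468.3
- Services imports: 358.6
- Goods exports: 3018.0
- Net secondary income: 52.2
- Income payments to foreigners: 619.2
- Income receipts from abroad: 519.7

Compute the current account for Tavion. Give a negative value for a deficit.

-561.6

Goods balance = 3018.0 - 3468.3 = -450.3
Services balance = 294.6 - 358.6 = -64.0
Trade balance (goods + services) = -450.3 + (-64.0) = -514.3
Net primary income = 519.7 - 619.2 = -99.5
Net secondary income = 52.2
Current account = -514.3 + (-99.5) + 52.2 = -561.6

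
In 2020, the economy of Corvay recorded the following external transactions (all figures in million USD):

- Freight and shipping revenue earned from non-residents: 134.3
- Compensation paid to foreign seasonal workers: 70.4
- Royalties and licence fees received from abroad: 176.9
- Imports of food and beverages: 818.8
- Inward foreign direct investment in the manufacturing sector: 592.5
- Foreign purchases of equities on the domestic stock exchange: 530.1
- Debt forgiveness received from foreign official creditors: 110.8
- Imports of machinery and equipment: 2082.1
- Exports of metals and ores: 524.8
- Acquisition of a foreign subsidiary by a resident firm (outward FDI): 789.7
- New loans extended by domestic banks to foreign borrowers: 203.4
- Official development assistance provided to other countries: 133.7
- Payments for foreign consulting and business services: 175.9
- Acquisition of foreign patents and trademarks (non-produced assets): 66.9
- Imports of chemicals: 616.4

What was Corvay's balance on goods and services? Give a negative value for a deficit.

-2857.2

Goods: 524.8 - 2082.1 - 616.4 - 818.8 = -2992.5
Services: 134.3 - 175.9 + 176.9 = 135.3
Trade balance = -2992.5 + 135.3 = -2857.2
(Excluded from the trade balance — primary income: compensation paid to foreign seasonal workers 70.4; financial account: inward foreign direct investment in the manufacturing sector 592.5, foreign purchases of equities on the domestic stock exchange 530.1, acquisition of a foreign subsidiary by a resident firm (outward FDI) 789.7, new loans extended by domestic banks to foreign borrowers 203.4; capital account: debt forgiveness received from foreign official creditors 110.8, acquisition of foreign patents and trademarks (non-produced assets) 66.9; secondary income: official development assistance provided to other countries 133.7.)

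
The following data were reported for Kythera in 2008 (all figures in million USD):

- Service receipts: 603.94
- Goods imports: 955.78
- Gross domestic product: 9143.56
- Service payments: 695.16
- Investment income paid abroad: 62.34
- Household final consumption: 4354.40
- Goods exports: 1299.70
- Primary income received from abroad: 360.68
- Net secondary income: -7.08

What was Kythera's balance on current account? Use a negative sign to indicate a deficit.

543.96

Goods balance = 1299.70 - 955.78 = 343.92
Services balance = 603.94 - 695.16 = -91.22
Trade balance (goods + services) = 343.92 + (-91.22) = 252.70
Net primary income = 360.68 - 62.34 = 298.34
Net secondary income = -7.08
Current account = 252.70 + 298.34 + (-7.08) = 543.96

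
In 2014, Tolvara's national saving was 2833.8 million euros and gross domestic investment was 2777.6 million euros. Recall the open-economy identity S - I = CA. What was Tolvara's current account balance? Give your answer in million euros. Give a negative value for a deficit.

56.2

S - I = CA (net lending to the rest of the world).
CA = S - I = 2833.8 - 2777.6 = 56.2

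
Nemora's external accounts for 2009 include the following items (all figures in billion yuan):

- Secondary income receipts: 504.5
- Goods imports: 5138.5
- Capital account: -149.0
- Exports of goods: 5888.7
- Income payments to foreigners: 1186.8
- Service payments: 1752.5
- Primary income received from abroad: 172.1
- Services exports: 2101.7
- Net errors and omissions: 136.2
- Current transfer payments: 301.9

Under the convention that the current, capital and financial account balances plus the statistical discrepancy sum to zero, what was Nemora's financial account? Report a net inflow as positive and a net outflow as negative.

Goods balance = 5888.7 - 5138.5 = 750.2
Services balance = 2101.7 - 1752.5 = 349.2
Trade balance (goods + services) = 750.2 + 349.2 = 1099.4
Net primary income = 172.1 - 1186.8 = -1014.7
Net secondary income = 504.5 - 301.9 = 202.6
Current account = 1099.4 + (-1014.7) + 202.6 = 287.3
Financial account = -(287.3 + (-149.0) + 136.2) = -274.5

-274.5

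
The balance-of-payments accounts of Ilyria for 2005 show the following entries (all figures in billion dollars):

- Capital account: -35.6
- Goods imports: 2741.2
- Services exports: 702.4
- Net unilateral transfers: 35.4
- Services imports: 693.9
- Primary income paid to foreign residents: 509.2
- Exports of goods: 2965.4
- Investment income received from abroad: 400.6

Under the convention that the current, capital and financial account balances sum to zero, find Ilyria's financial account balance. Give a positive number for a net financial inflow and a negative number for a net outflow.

Goods balance = 2965.4 - 2741.2 = 224.2
Services balance = 702.4 - 693.9 = 8.5
Trade balance (goods + services) = 224.2 + 8.5 = 232.7
Net primary income = 400.6 - 509.2 = -108.6
Net secondary income = 35.4
Current account = 232.7 + (-108.6) + 35.4 = 159.5
Financial account = -(159.5 + (-35.6)) = -123.9

-123.9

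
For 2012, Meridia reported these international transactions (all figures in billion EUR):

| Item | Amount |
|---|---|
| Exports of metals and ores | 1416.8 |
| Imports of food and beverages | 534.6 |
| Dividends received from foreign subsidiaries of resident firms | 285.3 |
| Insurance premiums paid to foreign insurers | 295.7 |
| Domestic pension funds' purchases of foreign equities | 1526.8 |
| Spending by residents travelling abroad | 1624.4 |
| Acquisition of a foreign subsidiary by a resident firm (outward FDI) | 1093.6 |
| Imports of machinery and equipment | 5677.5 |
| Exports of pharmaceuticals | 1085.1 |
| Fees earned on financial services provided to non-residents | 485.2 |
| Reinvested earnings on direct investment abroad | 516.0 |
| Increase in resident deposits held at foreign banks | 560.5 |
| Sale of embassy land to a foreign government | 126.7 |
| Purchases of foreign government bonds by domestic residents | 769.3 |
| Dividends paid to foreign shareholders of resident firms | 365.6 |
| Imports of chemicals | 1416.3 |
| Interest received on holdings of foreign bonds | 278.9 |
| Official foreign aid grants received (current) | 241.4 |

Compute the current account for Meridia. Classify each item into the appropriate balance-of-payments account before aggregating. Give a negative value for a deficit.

-5605.4

Goods: -5677.5 + 1085.1 + 1416.8 - 1416.3 - 534.6 = -5126.5
Services: -1624.4 + 485.2 - 295.7 = -1434.9
Primary income: 516.0 + 278.9 + 285.3 - 365.6 = 714.6
Secondary income: 241.4
Current account = (-5126.5) + (-1434.9) + 714.6 + 241.4 = -5605.4
(Excluded from the current account — financial account: domestic pension funds' purchases of foreign equities 1526.8, acquisition of a foreign subsidiary by a resident firm (outward FDI) 1093.6, increase in resident deposits held at foreign banks 560.5, purchases of foreign government bonds by domestic residents 769.3; capital account: sale of embassy land to a foreign government 126.7.)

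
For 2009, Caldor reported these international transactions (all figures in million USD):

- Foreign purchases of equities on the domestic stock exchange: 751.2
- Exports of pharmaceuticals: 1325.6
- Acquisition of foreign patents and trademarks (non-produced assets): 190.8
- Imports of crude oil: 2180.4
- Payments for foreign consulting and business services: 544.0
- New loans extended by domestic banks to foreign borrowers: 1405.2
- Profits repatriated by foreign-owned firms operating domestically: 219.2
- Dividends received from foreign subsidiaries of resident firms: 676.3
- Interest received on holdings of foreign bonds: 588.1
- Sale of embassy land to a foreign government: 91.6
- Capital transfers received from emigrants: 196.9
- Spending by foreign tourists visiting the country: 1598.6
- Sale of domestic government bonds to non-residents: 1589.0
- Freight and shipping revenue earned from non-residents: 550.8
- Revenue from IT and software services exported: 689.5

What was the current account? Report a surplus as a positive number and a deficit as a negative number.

Goods: -2180.4 + 1325.6 = -854.8
Services: 689.5 + 1598.6 + 550.8 - 544.0 = 2294.9
Primary income: -219.2 + 676.3 + 588.1 = 1045.2
Current account = (-854.8) + 2294.9 + 1045.2 = 2485.3
(Excluded from the current account — financial account: foreign purchases of equities on the domestic stock exchange 751.2, new loans extended by domestic banks to foreign borrowers 1405.2, sale of domestic government bonds to non-residents 1589.0; capital account: acquisition of foreign patents and trademarks (non-produced assets) 190.8, sale of embassy land to a foreign government 91.6, capital transfers received from emigrants 196.9.)

2485.3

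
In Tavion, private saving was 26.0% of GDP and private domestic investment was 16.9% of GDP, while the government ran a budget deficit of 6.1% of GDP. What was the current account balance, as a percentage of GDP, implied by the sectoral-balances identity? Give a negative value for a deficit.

3.0

By the sectoral-balances identity, CA = (S_private - I) + (T - G).
Private balance = 26.0 - 16.9 = 9.1
Government balance (T - G) = -6.1
CA = 9.1 + (-6.1) = 3.0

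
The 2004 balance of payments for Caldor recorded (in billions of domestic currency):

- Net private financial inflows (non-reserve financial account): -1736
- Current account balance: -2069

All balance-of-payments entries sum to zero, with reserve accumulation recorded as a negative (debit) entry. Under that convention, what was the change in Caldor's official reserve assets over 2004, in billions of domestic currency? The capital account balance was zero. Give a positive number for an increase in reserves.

Official reserve transactions balance = -((-2069) + (-1736)) = 3805
An accumulation of reserves is recorded as a debit (negative entry), so the change in the stock of reserves is the negative of that balance.
Change in official reserves = -(3805) = -3805

-3805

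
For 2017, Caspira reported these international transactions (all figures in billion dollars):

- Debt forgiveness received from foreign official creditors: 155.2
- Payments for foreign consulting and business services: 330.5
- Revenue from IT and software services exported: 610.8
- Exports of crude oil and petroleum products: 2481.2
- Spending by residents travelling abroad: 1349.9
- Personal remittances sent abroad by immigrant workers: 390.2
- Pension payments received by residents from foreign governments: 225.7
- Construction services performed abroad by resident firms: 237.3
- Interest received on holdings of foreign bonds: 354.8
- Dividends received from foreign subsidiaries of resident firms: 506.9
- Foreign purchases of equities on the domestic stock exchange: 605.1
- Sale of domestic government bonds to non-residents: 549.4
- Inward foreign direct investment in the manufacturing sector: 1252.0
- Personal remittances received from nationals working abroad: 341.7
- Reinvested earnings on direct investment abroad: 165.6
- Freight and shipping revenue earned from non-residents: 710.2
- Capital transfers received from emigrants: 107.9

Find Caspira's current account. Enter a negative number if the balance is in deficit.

Goods: 2481.2
Services: -330.5 + 237.3 + 610.8 - 1349.9 + 710.2 = -122.1
Primary income: 506.9 + 354.8 + 165.6 = 1027.3
Secondary income: -390.2 + 341.7 + 225.7 = 177.2
Current account = 2481.2 + (-122.1) + 1027.3 + 177.2 = 3563.6
(Excluded from the current account — capital account: debt forgiveness received from foreign official creditors 155.2, capital transfers received from emigrants 107.9; financial account: foreign purchases of equities on the domestic stock exchange 605.1, sale of domestic government bonds to non-residents 549.4, inward foreign direct investment in the manufacturing sector 1252.0.)

3563.6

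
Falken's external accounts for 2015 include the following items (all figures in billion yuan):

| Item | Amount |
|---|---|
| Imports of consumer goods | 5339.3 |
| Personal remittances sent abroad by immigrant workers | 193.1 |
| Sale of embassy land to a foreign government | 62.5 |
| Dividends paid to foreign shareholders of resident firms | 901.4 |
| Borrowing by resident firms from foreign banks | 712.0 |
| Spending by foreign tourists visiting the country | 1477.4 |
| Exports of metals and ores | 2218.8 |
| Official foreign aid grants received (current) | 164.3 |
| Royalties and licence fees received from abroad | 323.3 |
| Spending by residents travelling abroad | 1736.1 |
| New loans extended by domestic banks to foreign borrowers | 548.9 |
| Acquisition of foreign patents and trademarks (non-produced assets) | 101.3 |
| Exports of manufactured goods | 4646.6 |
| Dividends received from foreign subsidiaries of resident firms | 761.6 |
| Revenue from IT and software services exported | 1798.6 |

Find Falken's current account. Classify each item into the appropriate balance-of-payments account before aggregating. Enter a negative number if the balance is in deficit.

Goods: 4646.6 - 5339.3 + 2218.8 = 1526.1
Services: 1798.6 + 1477.4 + 323.3 - 1736.1 = 1863.2
Primary income: -901.4 + 761.6 = -139.8
Secondary income: 164.3 - 193.1 = -28.8
Current account = 1526.1 + 1863.2 + (-139.8) + (-28.8) = 3220.7
(Excluded from the current account — capital account: sale of embassy land to a foreign government 62.5, acquisition of foreign patents and trademarks (non-produced assets) 101.3; financial account: borrowing by resident firms from foreign banks 712.0, new loans extended by domestic banks to foreign borrowers 548.9.)

3220.7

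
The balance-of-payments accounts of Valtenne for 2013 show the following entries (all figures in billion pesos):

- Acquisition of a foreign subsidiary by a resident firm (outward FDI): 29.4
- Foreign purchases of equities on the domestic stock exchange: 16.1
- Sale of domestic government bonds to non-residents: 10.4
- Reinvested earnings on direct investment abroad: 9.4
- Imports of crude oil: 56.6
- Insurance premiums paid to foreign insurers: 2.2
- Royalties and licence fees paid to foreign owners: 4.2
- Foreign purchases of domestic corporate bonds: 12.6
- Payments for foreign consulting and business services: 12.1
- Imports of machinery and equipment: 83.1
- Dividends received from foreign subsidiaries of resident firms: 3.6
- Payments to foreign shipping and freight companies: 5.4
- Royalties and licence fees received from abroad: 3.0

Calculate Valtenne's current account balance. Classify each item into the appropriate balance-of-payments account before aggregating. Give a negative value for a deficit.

-147.6

Goods: -83.1 - 56.6 = -139.7
Services: -5.4 - 4.2 - 12.1 + 3.0 - 2.2 = -20.9
Primary income: 3.6 + 9.4 = 13.0
Current account = (-139.7) + (-20.9) + 13.0 = -147.6
(Excluded from the current account — financial account: acquisition of a foreign subsidiary by a resident firm (outward FDI) 29.4, foreign purchases of equities on the domestic stock exchange 16.1, sale of domestic government bonds to non-residents 10.4, foreign purchases of domestic corporate bonds 12.6.)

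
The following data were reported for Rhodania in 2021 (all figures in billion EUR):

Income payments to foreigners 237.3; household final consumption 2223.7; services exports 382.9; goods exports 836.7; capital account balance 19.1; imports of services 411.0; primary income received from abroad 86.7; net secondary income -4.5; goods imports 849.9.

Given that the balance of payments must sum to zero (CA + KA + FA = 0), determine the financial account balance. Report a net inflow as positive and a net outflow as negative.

Goods balance = 836.7 - 849.9 = -13.2
Services balance = 382.9 - 411.0 = -28.1
Trade balance (goods + services) = -13.2 + (-28.1) = -41.3
Net primary income = 86.7 - 237.3 = -150.6
Net secondary income = -4.5
Current account = -41.3 + (-150.6) + (-4.5) = -196.4
Financial account = -(-196.4 + 19.1) = 177.3

177.3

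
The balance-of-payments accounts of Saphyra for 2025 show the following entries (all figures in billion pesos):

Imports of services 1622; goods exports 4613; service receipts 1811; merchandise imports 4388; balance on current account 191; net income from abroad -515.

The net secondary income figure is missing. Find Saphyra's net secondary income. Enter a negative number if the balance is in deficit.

Current account = goods balance + services balance + net primary income + net secondary income
Sum of the known components = -101
Net secondary income = CA - (known components) = 191 - (-101) = 292

292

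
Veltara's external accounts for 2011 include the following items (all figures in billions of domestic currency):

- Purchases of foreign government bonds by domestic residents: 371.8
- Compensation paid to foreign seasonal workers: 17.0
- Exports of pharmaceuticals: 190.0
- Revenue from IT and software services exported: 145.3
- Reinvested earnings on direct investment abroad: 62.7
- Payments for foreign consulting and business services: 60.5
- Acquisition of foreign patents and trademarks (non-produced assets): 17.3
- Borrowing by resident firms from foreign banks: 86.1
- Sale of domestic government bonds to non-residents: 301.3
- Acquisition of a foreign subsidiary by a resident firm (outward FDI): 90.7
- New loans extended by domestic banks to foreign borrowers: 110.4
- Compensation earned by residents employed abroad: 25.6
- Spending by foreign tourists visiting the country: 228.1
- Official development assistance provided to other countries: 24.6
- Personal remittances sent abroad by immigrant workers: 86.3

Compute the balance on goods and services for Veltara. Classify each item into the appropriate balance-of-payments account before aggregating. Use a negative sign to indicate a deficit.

Goods: 190.0
Services: 228.1 + 145.3 - 60.5 = 312.9
Trade balance = 190.0 + 312.9 = 502.9
(Excluded from the trade balance — financial account: purchases of foreign government bonds by domestic residents 371.8, borrowing by resident firms from foreign banks 86.1, sale of domestic government bonds to non-residents 301.3, acquisition of a foreign subsidiary by a resident firm (outward FDI) 90.7, new loans extended by domestic banks to foreign borrowers 110.4; primary income: compensation paid to foreign seasonal workers 17.0, reinvested earnings on direct investment abroad 62.7, compensation earned by residents employed abroad 25.6; capital account: acquisition of foreign patents and trademarks (non-produced assets) 17.3; secondary income: official development assistance provided to other countries 24.6, personal remittances sent abroad by immigrant workers 86.3.)

502.9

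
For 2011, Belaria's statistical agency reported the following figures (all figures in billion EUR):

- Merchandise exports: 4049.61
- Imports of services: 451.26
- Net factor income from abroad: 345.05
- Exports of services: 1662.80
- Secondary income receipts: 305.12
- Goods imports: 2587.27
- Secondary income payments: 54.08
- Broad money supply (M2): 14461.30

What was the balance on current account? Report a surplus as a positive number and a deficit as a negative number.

3269.97

Goods balance = 4049.61 - 2587.27 = 1462.34
Services balance = 1662.80 - 451.26 = 1211.54
Trade balance (goods + services) = 1462.34 + 1211.54 = 2673.88
Net primary income = 345.05
Net secondary income = 305.12 - 54.08 = 251.04
Current account = 2673.88 + 345.05 + 251.04 = 3269.97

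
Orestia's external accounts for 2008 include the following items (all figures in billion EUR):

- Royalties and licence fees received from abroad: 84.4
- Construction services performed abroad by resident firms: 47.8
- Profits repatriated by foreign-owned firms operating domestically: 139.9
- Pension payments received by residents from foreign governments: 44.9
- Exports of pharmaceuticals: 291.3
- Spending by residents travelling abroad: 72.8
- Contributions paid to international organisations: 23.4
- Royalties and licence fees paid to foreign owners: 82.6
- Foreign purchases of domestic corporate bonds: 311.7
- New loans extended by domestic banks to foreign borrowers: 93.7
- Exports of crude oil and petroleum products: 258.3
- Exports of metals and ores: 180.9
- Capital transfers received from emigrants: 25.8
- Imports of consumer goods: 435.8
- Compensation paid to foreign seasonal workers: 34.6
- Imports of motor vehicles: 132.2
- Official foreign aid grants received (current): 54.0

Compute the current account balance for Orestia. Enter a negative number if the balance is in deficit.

40.3

Goods: 180.9 - 435.8 - 132.2 + 291.3 + 258.3 = 162.5
Services: -82.6 + 47.8 - 72.8 + 84.4 = -23.2
Primary income: -139.9 - 34.6 = -174.5
Secondary income: 44.9 + 54.0 - 23.4 = 75.5
Current account = 162.5 + (-23.2) + (-174.5) + 75.5 = 40.3
(Excluded from the current account — financial account: foreign purchases of domestic corporate bonds 311.7, new loans extended by domestic banks to foreign borrowers 93.7; capital account: capital transfers received from emigrants 25.8.)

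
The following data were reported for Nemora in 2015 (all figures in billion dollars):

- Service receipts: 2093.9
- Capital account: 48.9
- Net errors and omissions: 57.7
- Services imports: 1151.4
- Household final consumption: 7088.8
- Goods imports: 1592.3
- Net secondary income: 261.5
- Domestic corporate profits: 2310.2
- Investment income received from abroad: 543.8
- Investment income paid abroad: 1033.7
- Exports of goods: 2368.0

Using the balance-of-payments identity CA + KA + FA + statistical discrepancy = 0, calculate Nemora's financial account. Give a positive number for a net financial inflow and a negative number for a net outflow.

Goods balance = 2368.0 - 1592.3 = 775.7
Services balance = 2093.9 - 1151.4 = 942.5
Trade balance (goods + services) = 775.7 + 942.5 = 1718.2
Net primary income = 543.8 - 1033.7 = -489.9
Net secondary income = 261.5
Current account = 1718.2 + (-489.9) + 261.5 = 1489.8
Financial account = -(1489.8 + 48.9 + 57.7) = -1596.4

-1596.4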